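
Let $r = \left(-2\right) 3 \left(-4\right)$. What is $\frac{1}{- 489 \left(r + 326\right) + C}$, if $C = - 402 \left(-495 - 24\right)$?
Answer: $\frac{1}{37488} \approx 2.6675 \cdot 10^{-5}$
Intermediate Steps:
$C = 208638$ ($C = \left(-402\right) \left(-519\right) = 208638$)
$r = 24$ ($r = \left(-6\right) \left(-4\right) = 24$)
$\frac{1}{- 489 \left(r + 326\right) + C} = \frac{1}{- 489 \left(24 + 326\right) + 208638} = \frac{1}{\left(-489\right) 350 + 208638} = \frac{1}{-171150 + 208638} = \frac{1}{37488}$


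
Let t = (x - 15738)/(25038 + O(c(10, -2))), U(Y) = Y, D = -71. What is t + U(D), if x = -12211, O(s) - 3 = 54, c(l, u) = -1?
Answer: -1809694/25095 ≈ -72.114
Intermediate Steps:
O(s) = 57 (O(s) = 3 + 54 = 57)
t = -27949/25095 (t = (-12211 - 15738)/(25038 + 57) = -27949/25095 ≈ -1.1137)
t + U(D) = -27949/25095 - 71 = -1809694/25095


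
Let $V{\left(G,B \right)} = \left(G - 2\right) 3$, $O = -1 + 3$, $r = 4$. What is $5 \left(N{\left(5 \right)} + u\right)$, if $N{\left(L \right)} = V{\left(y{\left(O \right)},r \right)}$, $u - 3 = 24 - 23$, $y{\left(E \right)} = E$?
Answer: $20$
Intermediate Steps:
$O = 2$
$V{\left(G,B \right)} = -6 + 3 G$ ($V{\left(G,B \right)} = \left(-2 + G\right) 3 = -6 + 3 G$)
$u = 4$ ($u = 3 + \left(24 - 23\right) = 3 + 1 = 4$)
$N{\left(L \right)} = 0$ ($N{\left(L \right)} = -6 + 3 \cdot 2 = -6 + 6 = 0$)
$5 \left(N{\left(5 \right)} + u\right) = 5 \left(0 + 4\right) = 5 \cdot 4 = 20$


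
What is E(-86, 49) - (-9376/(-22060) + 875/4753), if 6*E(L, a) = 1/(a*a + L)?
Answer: -6335732941/10402734930 ≈ -0.60905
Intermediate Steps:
E(L, a) = 1/(6*(L + a**2)) (E(L, a) = 1/(6*(a*a + L)) = 1/(6*(a**2 + L)) = 1/(6*(L + a**2)))
E(-86, 49) - (-9376/(-22060) + 875/4753) = 1/(6*(-86 + 49**2)) - (-9376/(-22060) + 875/4753) = 1/(6*(-86 + 2401)) - (-9376*(-1/22060) + 875*(1/4753)) = (1/6)/2315 - (2344/5515 + 125/679) = (1/6)*(1/2315) - 1*2280951/3744685 = 1/13890 - 2280951/3744685 = -6335732941/10402734930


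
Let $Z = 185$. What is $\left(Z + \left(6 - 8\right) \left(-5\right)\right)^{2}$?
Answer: $38025$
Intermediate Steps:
$\left(Z + \left(6 - 8\right) \left(-5\right)\right)^{2} = \left(185 + \left(6 - 8\right) \left(-5\right)\right)^{2} = \left(185 - -10\right)^{2} = \left(185 + 10\right)^{2} = 195^{2} = 38025$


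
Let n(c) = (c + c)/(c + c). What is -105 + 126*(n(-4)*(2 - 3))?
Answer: -231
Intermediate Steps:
n(c) = 1 (n(c) = (2*c)/((2*c)) = (2*c)*(1/(2*c)) = 1)
-105 + 126*(n(-4)*(2 - 3)) = -105 + 126*(1*(2 - 3)) = -105 + 126*(1*(-1)) = -105 + 126*(-1) = -105 - 126 = -231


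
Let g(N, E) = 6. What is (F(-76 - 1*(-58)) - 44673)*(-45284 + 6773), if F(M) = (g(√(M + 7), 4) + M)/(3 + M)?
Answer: 8601855471/5 ≈ 1.7204e+9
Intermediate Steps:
F(M) = (6 + M)/(3 + M)
(F(-76 - 1*(-58)) - 44673)*(-45284 + 6773) = ((6 + (-76 - 1*(-58)))/(3 + (-76 - 1*(-58))) - 44673)*(-45284 + 6773) = ((6 + (-76 + 58))/(3 + (-76 + 58)) - 44673)*(-38511) = ((6 - 18)/(3 - 18) - 44673)*(-38511) = (-12/(-15) - 44673)*(-38511) = (-1/15*(-12) - 44673)*(-38511) = (⅘ - 44673)*(-38511) = -223361/5*(-38511) = 8601855471/5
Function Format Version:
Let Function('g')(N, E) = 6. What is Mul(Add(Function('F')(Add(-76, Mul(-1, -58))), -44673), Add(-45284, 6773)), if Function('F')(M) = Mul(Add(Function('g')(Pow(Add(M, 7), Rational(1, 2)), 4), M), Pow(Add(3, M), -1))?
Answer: Rational(8601855471, 5) ≈ 1.7204e+9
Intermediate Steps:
Function('F')(M) = Mul(Pow(Add(3, M), -1), Add(6, M)) (Function('F')(M) = Mul(Add(6, M), Pow(Add(3, M), -1)) = Mul(Pow(Add(3, M), -1), Add(6, M)))
Mul(Add(Function('F')(Add(-76, Mul(-1, -58))), -44673), Add(-45284, 6773)) = Mul(Add(Mul(Pow(Add(3, Add(-76, Mul(-1, -58))), -1), Add(6, Add(-76, Mul(-1, -58)))), -44673), Add(-45284, 6773)) = Mul(Add(Mul(Pow(Add(3, Add(-76, 58)), -1), Add(6, Add(-76, 58))), -44673), -38511) = Mul(Add(Mul(Pow(Add(3, -18), -1), Add(6, -18)), -44673), -38511) = Mul(Add(Mul(Pow(-15, -1), -12), -44673), -38511) = Mul(Add(Mul(Rational(-1, 15), -12), -44673), -38511) = Mul(Add(Rational(4, 5), -44673), -38511) = Mul(Rational(-223361, 5), -38511) = Rational(8601855471, 5)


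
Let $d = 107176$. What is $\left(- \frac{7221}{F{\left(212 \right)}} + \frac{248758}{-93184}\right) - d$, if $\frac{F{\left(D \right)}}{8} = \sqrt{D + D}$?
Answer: $- \frac{4993668571}{46592} - \frac{7221 \sqrt{106}}{1696} \approx -1.0722 \cdot 10^{5}$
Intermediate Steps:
$F{\left(D \right)} = 8 \sqrt{2} \sqrt{D}$ ($F{\left(D \right)} = 8 \sqrt{D + D} = 8 \sqrt{2 D} = 8 \sqrt{2} \sqrt{D}$)
$\left(- \frac{7221}{F{\left(212 \right)}} + \frac{248758}{-93184}\right) - d = \left(- \frac{7221}{8 \sqrt{2} \sqrt{212}} + \frac{248758}{-93184}\right) - 107176 = \left(- \frac{7221}{8 \sqrt{2} \cdot 2 \sqrt{53}} + 248758 \left(- \frac{1}{93184}\right)\right) - 107176 = \left(- \frac{7221}{16 \sqrt{106}} - \frac{124379}{46592}\right) - 107176 = \left(- 7221 \frac{\sqrt{106}}{1696} - \frac{124379}{46592}\right) - 107176 = \left(- \frac{7221 \sqrt{106}}{1696} - \frac{124379}{46592}\right) - 107176 = \left(- \frac{124379}{46592} - \frac{7221 \sqrt{106}}{1696}\right) - 107176 = - \frac{4993668571}{46592} - \frac{7221 \sqrt{106}}{1696}$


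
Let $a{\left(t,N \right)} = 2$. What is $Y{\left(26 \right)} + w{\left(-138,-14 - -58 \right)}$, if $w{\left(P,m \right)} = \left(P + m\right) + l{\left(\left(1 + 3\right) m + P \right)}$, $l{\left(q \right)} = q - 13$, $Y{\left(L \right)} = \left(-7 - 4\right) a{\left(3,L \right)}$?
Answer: $-91$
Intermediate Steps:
$Y{\left(L \right)} = -22$ ($Y{\left(L \right)} = \left(-7 - 4\right) 2 = \left(-11\right) 2 = -22$)
$l{\left(q \right)} = -13 + q$
$w{\left(P,m \right)} = -13 + 2 P + 5 m$ ($w{\left(P,m \right)} = \left(P + m\right) - \left(13 - P - \left(1 + 3\right) m\right) = \left(P + m\right) - \left(13 - P - 4 m\right) = \left(P + m\right) + \left(-13 + P + 4 m\right) = -13 + 2 P + 5 m$)
$Y{\left(26 \right)} + w{\left(-138,-14 - -58 \right)} = -22 + \left(-13 + 2 \left(-138\right) + 5 \left(-14 - -58\right)\right) = -22 - \left(289 - 5 \left(-14 + 58\right)\right) = -22 - 69 = -91$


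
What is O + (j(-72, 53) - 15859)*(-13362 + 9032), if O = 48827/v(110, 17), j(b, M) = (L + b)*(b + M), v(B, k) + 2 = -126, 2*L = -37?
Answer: 7836627653/128 ≈ 6.1224e+7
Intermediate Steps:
L = -37/2 (L = (1/2)*(-37) = -37/2 ≈ -18.500)
v(B, k) = -128 (v(B, k) = -2 - 126 = -128)
j(b, M) = (-37/2 + b)*(M + b) (j(b, M) = (-37/2 + b)*(b + M) = (-37/2 + b)*(M + b))
O = -48827/128 (O = 48827/(-128) = 48827*(-1/128) = -48827/128 ≈ -381.46)
O + (j(-72, 53) - 15859)*(-13362 + 9032) = -48827/128 + (((-72)**2 - 37/2*53 - 37/2*(-72) + 53*(-72)) - 15859)*(-13362 + 9032) = -48827/128 + ((5184 - 1961/2 + 1332 - 3816) - 15859)*(-4330) = -48827/128 + (3439/2 - 15859)*(-4330) = -48827/128 - 28279/2*(-4330) = -48827/128 + 61224035 = 7836627653/128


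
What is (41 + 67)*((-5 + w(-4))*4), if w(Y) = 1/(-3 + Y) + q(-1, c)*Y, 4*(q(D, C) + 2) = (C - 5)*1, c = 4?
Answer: 11664/7 ≈ 1666.3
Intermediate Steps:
q(D, C) = -13/4 + C/4 (q(D, C) = -2 + ((C - 5)*1)/4 = -2 + ((-5 + C)*1)/4 = -2 + (-5 + C)/4 = -2 + (-5/4 + C/4) = -13/4 + C/4)
w(Y) = 1/(-3 + Y) - 9*Y/4 (w(Y) = 1/(-3 + Y) + (-13/4 + (¼)*4)*Y = 1/(-3 + Y) + (-13/4 + 1)*Y = 1/(-3 + Y) - 9*Y/4)
(41 + 67)*((-5 + w(-4))*4) = (41 + 67)*((-5 + (4 - 9*(-4)² + 27*(-4))/(4*(-3 - 4)))*4) = 108*((-5 + (¼)*(4 - 9*16 - 108)/(-7))*4) = 108*((-5 + (¼)*(-⅐)*(4 - 144 - 108))*4) = 108*((-5 + (¼)*(-⅐)*(-248))*4) = 108*((-5 + 62/7)*4) = 108*((27/7)*4) = 108*(108/7) = 11664/7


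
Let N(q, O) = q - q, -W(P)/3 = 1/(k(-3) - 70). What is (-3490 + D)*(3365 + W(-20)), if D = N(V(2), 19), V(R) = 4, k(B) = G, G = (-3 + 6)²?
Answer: -716385320/61 ≈ -1.1744e+7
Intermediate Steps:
G = 9 (G = 3² = 9)
k(B) = 9
W(P) = 3/61 (W(P) = -3/(9 - 70) = -3/(-61) = -3*(-1/61) = 3/61)
N(q, O) = 0
D = 0
(-3490 + D)*(3365 + W(-20)) = (-3490 + 0)*(3365 + 3/61) = -3490*205268/61 = -716385320/61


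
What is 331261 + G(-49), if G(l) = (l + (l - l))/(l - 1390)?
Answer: 476684628/1439 ≈ 3.3126e+5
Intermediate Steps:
G(l) = l/(-1390 + l) (G(l) = (l + 0)/(-1390 + l) = l/(-1390 + l))
331261 + G(-49) = 331261 - 49/(-1390 - 49) = 331261 - 49/(-1439) = 331261 - 49*(-1/1439) = 331261 + 49/1439 = 476684628/1439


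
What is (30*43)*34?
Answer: 43860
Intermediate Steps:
(30*43)*34 = 1290*34 = 43860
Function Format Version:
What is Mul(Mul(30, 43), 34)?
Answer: 43860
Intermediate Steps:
Mul(Mul(30, 43), 34) = Mul(1290, 34) = 43860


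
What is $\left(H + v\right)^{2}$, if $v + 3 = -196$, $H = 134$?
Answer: $4225$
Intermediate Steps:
$v = -199$ ($v = -3 - 196 = -199$)
$\left(H + v\right)^{2} = \left(134 - 199\right)^{2} = \left(-65\right)^{2} = 4225$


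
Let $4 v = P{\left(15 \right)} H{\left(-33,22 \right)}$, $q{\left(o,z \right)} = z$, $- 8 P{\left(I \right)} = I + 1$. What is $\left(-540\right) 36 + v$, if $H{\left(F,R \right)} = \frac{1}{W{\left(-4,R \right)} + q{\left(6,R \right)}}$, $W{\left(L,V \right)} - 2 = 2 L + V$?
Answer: $- \frac{1477441}{76} \approx -19440.0$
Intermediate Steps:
$P{\left(I \right)} = - \frac{1}{8} - \frac{I}{8}$ ($P{\left(I \right)} = - \frac{I + 1}{8} = - \frac{1 + I}{8} = - \frac{1}{8} - \frac{I}{8}$)
$W{\left(L,V \right)} = 2 + V + 2 L$ ($W{\left(L,V \right)} = 2 + \left(2 L + V\right) = 2 + \left(V + 2 L\right) = 2 + V + 2 L$)
$H{\left(F,R \right)} = \frac{1}{-6 + 2 R}$ ($H{\left(F,R \right)} = \frac{1}{\left(2 + R + 2 \left(-4\right)\right) + R} = \frac{1}{\left(2 + R - 8\right) + R} = \frac{1}{\left(-6 + R\right) + R} = \frac{1}{-6 + 2 R}$)
$v = - \frac{1}{76}$ ($v = \frac{\left(- \frac{1}{8} - \frac{15}{8}\right) \frac{1}{2 \left(-3 + 22\right)}}{4} = \frac{\left(- \frac{1}{8} - \frac{15}{8}\right) \frac{1}{2 \cdot 19}}{4} = \frac{\left(-2\right) \frac{1}{2} \cdot \frac{1}{19}}{4} = \frac{\left(-2\right) \frac{1}{38}}{4} = \frac{1}{4} \left(- \frac{1}{19}\right) = - \frac{1}{76} \approx -0.013158$)
$\left(-540\right) 36 + v = \left(-540\right) 36 - \frac{1}{76} = -19440 - \frac{1}{76} = - \frac{1477441}{76}$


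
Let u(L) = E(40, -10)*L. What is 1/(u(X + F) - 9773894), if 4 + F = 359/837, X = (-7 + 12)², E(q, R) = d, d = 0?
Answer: -1/9773894 ≈ -1.0231e-7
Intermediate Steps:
E(q, R) = 0
X = 25 (X = 5² = 25)
F = -2989/837 (F = -4 + 359/837 = -2989/837 ≈ -3.5711)
u(L) = 0 (u(L) = 0*L = 0)
1/(u(X + F) - 9773894) = 1/(0 - 9773894) = 1/(-9773894) = -1/9773894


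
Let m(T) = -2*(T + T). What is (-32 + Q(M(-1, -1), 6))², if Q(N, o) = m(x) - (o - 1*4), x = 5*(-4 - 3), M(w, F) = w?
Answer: 11236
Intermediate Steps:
x = -35 (x = 5*(-7) = -35)
m(T) = -4*T
Q(N, o) = 144 - o (Q(N, o) = -4*(-35) - (o - 1*4) = 140 - (o - 4) = 140 - (-4 + o) = 140 + (4 - o) = 144 - o)
(-32 + Q(M(-1, -1), 6))² = (-32 + (144 - 1*6))² = (-32 + (144 - 6))² = (-32 + 138)² = 106² = 11236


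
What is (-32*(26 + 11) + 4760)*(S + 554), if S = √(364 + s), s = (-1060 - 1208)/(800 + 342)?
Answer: 1981104 + 3576*√118031410/571 ≈ 2.0491e+6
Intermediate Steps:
s = -1134/571 (s = -2268/1142 = -2268*1/1142 = -1134/571 ≈ -1.9860)
S = √118031410/571 (S = √(364 - 1134/571) = √(206710/571) = √118031410/571 ≈ 19.027)
(-32*(26 + 11) + 4760)*(S + 554) = (-32*(26 + 11) + 4760)*(√118031410/571 + 554) = (-32*37 + 4760)*(554 + √118031410/571) = (-1184 + 4760)*(554 + √118031410/571) = 3576*(554 + √118031410/571) = 1981104 + 3576*√118031410/571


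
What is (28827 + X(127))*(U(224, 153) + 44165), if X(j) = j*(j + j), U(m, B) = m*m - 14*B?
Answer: 5631975915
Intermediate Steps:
U(m, B) = m**2 - 14*B
X(j) = 2*j**2 (X(j) = j*(2*j) = 2*j**2)
(28827 + X(127))*(U(224, 153) + 44165) = (28827 + 2*127**2)*((224**2 - 14*153) + 44165) = (28827 + 2*16129)*((50176 - 2142) + 44165) = (28827 + 32258)*(48034 + 44165) = 61085*92199 = 5631975915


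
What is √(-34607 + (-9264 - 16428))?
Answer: I*√60299 ≈ 245.56*I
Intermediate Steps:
√(-34607 + (-9264 - 16428)) = √(-34607 - 25692) = √(-60299) = I*√60299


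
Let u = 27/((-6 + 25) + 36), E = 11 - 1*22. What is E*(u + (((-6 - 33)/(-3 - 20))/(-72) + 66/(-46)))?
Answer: 1277/120 ≈ 10.642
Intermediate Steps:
E = -11 (E = 11 - 22 = -11)
u = 27/55 (u = 27/(19 + 36) = 27/55 ≈ 0.49091)
E*(u + (((-6 - 33)/(-3 - 20))/(-72) + 66/(-46))) = -11*(27/55 + (((-6 - 33)/(-3 - 20))/(-72) + 66/(-46))) = -11*(27/55 + (-39/(-23)*(-1/72) + 66*(-1/46))) = -11*(27/55 + (-39*(-1/23)*(-1/72) - 33/23)) = -11*(27/55 + ((39/23)*(-1/72) - 33/23)) = -11*(27/55 + (-13/552 - 33/23)) = -11*(27/55 - 35/24) = -11*(-1277/1320) = 1277/120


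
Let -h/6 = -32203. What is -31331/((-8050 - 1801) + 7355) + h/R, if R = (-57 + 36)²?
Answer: 55121011/122304 ≈ 450.69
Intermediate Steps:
h = 193218 (h = -6*(-32203) = 193218)
R = 441 (R = (-21)² = 441)
-31331/((-8050 - 1801) + 7355) + h/R = -31331/((-8050 - 1801) + 7355) + 193218/441 = -31331/(-9851 + 7355) + 193218*(1/441) = -31331/(-2496) + 64406/147 = -31331*(-1/2496) + 64406/147 = 31331/2496 + 64406/147 = 55121011/122304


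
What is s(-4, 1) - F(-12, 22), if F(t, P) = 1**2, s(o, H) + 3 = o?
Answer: -8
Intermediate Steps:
s(o, H) = -3 + o
F(t, P) = 1
s(-4, 1) - F(-12, 22) = (-3 - 4) - 1*1 = -7 - 1 = -8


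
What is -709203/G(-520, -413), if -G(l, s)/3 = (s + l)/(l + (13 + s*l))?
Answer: -50649623453/933 ≈ -5.4287e+7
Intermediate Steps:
G(l, s) = -3*(l + s)/(13 + l + l*s) (G(l, s) = -3*(s + l)/(l + (13 + s*l)) = -3*(l + s)/(l + (13 + l*s)) = -3*(l + s)/(13 + l + l*s))
-709203/G(-520, -413) = -709203*(13 - 520 - 520*(-413))/(3*(-1*(-520) - 1*(-413))) = -709203*(13 - 520 + 214760)/(3*(520 + 413)) = -709203/(3*933/214253) = -709203/(3*(1/214253)*933) = -709203/2799/214253 = -709203*214253/2799 = -50649623453/933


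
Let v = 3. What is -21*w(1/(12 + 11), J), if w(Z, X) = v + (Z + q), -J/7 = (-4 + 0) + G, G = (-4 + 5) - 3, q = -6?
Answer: 1428/23 ≈ 62.087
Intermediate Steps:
G = -2 (G = 1 - 3 = -2)
J = 42 (J = -7*((-4 + 0) - 2) = -7*(-4 - 2) = -7*(-6) = 42)
w(Z, X) = -3 + Z (w(Z, X) = 3 + (Z - 6) = 3 + (-6 + Z) = -3 + Z)
-21*w(1/(12 + 11), J) = -21*(-3 + 1/(12 + 11)) = -21*(-3 + 1/23) = -21*(-68/23) = 1428/23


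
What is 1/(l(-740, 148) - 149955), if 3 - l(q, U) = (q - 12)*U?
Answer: -1/38656 ≈ -2.5869e-5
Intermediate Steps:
l(q, U) = 3 - U*(-12 + q) (l(q, U) = 3 - (q - 12)*U = 3 - (-12 + q)*U = 3 - U*(-12 + q))
1/(l(-740, 148) - 149955) = 1/((3 + 12*148 - 1*148*(-740)) - 149955) = 1/((3 + 1776 + 109520) - 149955) = 1/(111299 - 149955) = 1/(-38656) = -1/38656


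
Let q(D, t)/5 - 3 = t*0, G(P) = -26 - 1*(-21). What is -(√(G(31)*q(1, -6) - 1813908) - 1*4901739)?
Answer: 4901739 - I*√1813983 ≈ 4.9017e+6 - 1346.8*I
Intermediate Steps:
G(P) = -5 (G(P) = -26 + 21 = -5)
q(D, t) = 15 (q(D, t) = 15 + 5*(t*0) = 15 + 5*0 = 15 + 0 = 15)
-(√(G(31)*q(1, -6) - 1813908) - 1*4901739) = -(√(-5*15 - 1813908) - 1*4901739) = -(√(-75 - 1813908) - 4901739) = -(√(-1813983) - 4901739) = -(I*√1813983 - 4901739) = -(-4901739 + I*√1813983) = 4901739 - I*√1813983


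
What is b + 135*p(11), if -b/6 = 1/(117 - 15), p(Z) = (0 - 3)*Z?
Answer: -75736/17 ≈ -4455.1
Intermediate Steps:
p(Z) = -3*Z
b = -1/17 (b = -6/(117 - 15) = -6/102 = -6*1/102 = -1/17 ≈ -0.058824)
b + 135*p(11) = -1/17 + 135*(-3*11) = -1/17 + 135*(-33) = -1/17 - 4455 = -75736/17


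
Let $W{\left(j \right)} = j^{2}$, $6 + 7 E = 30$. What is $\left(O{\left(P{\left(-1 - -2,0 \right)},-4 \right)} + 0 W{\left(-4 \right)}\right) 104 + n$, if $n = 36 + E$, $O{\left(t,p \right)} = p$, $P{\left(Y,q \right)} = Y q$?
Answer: $- \frac{2636}{7} \approx -376.57$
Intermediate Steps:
$E = \frac{24}{7}$ ($E = - \frac{6}{7} + \frac{1}{7} \cdot 30 = - \frac{6}{7} + \frac{30}{7} = \frac{24}{7} \approx 3.4286$)
$n = \frac{276}{7}$ ($n = 36 + \frac{24}{7} = \frac{276}{7} \approx 39.429$)
$\left(O{\left(P{\left(-1 - -2,0 \right)},-4 \right)} + 0 W{\left(-4 \right)}\right) 104 + n = \left(-4 + 0 \left(-4\right)^{2}\right) 104 + \frac{276}{7} = \left(-4 + 0 \cdot 16\right) 104 + \frac{276}{7} = \left(-4 + 0\right) 104 + \frac{276}{7} = \left(-4\right) 104 + \frac{276}{7} = -416 + \frac{276}{7} = - \frac{2636}{7}$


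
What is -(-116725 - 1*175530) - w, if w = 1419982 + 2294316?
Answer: -3422043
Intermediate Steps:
w = 3714298
-(-116725 - 1*175530) - w = -(-116725 - 1*175530) - 1*3714298 = -(-116725 - 175530) - 3714298 = -1*(-292255) - 3714298 = 292255 - 3714298 = -3422043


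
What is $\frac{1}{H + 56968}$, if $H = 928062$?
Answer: $\frac{1}{985030} \approx 1.0152 \cdot 10^{-6}$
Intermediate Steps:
$\frac{1}{H + 56968} = \frac{1}{928062 + 56968} = \frac{1}{985030}$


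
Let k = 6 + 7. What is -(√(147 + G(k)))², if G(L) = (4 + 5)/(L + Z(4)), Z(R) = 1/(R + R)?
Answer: -5169/35 ≈ -147.69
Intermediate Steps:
Z(R) = 1/(2*R)
k = 13
G(L) = 9/(⅛ + L) (G(L) = (4 + 5)/(L + (½)/4) = 9/(L + (½)*(¼)) = 9/(L + ⅛) = 9/(⅛ + L))
-(√(147 + G(k)))² = -(√(147 + 72/(1 + 8*13)))² = -(√(147 + 72/(1 + 104)))² = -(√(147 + 72/105))² = -(√(147 + 72*(1/105)))² = -(√(147 + 24/35))² = -(√(5169/35))² = -(√180915/35)² = -1*5169/35 = -5169/35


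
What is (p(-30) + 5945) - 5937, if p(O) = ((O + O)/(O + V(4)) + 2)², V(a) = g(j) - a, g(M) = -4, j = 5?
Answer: 7512/361 ≈ 20.809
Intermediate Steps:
V(a) = -4 - a
p(O) = (2 + 2*O/(-8 + O))² (p(O) = ((O + O)/(O + (-4 - 1*4)) + 2)² = ((2*O)/(O + (-4 - 4)) + 2)² = ((2*O)/(O - 8) + 2)² = ((2*O)/(-8 + O) + 2)² = (2*O/(-8 + O) + 2)² = (2 + 2*O/(-8 + O))²)
(p(-30) + 5945) - 5937 = (16*(-4 - 30)²/(-8 - 30)² + 5945) - 5937 = (16*(-34)²/(-38)² + 5945) - 5937 = (16*(1/1444)*1156 + 5945) - 5937 = (4624/361 + 5945) - 5937 = 2150769/361 - 5937 = 7512/361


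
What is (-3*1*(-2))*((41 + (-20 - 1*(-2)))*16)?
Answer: 2208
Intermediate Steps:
(-3*1*(-2))*((41 + (-20 - 1*(-2)))*16) = (-3*(-2))*((41 + (-20 + 2))*16) = 6*((41 - 18)*16) = 6*(23*16) = 6*368 = 2208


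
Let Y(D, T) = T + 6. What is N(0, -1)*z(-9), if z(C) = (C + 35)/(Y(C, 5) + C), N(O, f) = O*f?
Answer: 0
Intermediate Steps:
Y(D, T) = 6 + T
z(C) = (35 + C)/(11 + C) (z(C) = (C + 35)/((6 + 5) + C) = (35 + C)/(11 + C))
N(0, -1)*z(-9) = (0*(-1))*((35 - 9)/(11 - 9)) = 0*(26/2) = 0*((1/2)*26) = 0*13 = 0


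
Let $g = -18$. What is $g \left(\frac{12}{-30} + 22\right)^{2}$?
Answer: $- \frac{209952}{25} \approx -8398.1$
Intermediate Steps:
$g \left(\frac{12}{-30} + 22\right)^{2} = - 18 \left(\frac{12}{-30} + 22\right)^{2} = - 18 \left(12 \left(- \frac{1}{30}\right) + 22\right)^{2} = - 18 \left(- \frac{2}{5} + 22\right)^{2} = - 18 \left(\frac{108}{5}\right)^{2} = \left(-18\right) \frac{11664}{25} = - \frac{209952}{25}$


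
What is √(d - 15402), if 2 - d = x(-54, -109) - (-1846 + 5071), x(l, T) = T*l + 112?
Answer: I*√18173 ≈ 134.81*I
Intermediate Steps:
x(l, T) = 112 + T*l
d = -2771 (d = 2 - ((112 - 109*(-54)) - (-1846 + 5071)) = 2 - ((112 + 5886) - 1*3225) = 2 - (5998 - 3225) = 2 - 1*2773 = 2 - 2773 = -2771)
√(d - 15402) = √(-2771 - 15402) = √(-18173) = I*√18173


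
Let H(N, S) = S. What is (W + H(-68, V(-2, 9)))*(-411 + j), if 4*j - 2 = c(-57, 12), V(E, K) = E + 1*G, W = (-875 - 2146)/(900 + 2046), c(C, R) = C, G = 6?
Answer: -4962779/3928 ≈ -1263.4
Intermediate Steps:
W = -1007/982 (W = -3021/2946 = -3021*1/2946 = -1007/982 ≈ -1.0255)
V(E, K) = 6 + E (V(E, K) = E + 1*6 = E + 6 = 6 + E)
j = -55/4 (j = 1/2 + (1/4)*(-57) = 1/2 - 57/4 = -55/4 ≈ -13.750)
(W + H(-68, V(-2, 9)))*(-411 + j) = (-1007/982 + (6 - 2))*(-411 - 55/4) = (-1007/982 + 4)*(-1699/4) = (2921/982)*(-1699/4) = -4962779/3928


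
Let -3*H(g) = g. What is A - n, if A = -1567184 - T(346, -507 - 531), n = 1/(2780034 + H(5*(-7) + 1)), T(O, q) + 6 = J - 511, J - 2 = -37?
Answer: -13065923941955/8340136 ≈ -1.5666e+6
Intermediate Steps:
J = -35 (J = 2 - 37 = -35)
H(g) = -g/3
T(O, q) = -552 (T(O, q) = -6 + (-35 - 511) = -6 - 546 = -552)
n = 3/8340136 (n = 1/(2780034 - (5*(-7) + 1)/3) = 1/(2780034 - (-35 + 1)/3) = 1/(2780034 - 1/3*(-34)) = 1/(2780034 + 34/3) = 1/(8340136/3) = 3/8340136 ≈ 3.5971e-7)
A = -1566632 (A = -1567184 - 1*(-552) = -1567184 + 552 = -1566632)
A - n = -1566632 - 1*3/8340136 = -1566632 - 3/8340136 = -13065923941955/8340136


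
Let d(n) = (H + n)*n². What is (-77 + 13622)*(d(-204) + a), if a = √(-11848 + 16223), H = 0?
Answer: -114992498880 + 338625*√7 ≈ -1.1499e+11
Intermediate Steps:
d(n) = n³ (d(n) = (0 + n)*n² = n*n² = n³)
a = 25*√7 (a = √4375 = 25*√7 ≈ 66.144)
(-77 + 13622)*(d(-204) + a) = (-77 + 13622)*((-204)³ + 25*√7) = 13545*(-8489664 + 25*√7) = -114992498880 + 338625*√7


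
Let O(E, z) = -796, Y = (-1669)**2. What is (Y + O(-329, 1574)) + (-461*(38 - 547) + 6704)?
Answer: 3026118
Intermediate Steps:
Y = 2785561
(Y + O(-329, 1574)) + (-461*(38 - 547) + 6704) = (2785561 - 796) + (-461*(38 - 547) + 6704) = 2784765 + (-461*(-509) + 6704) = 2784765 + (234649 + 6704) = 2784765 + 241353 = 3026118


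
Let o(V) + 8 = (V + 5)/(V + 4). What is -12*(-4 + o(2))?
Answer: 130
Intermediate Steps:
o(V) = -8 + (5 + V)/(4 + V) (o(V) = -8 + (V + 5)/(V + 4) = -8 + (5 + V)/(4 + V))
-12*(-4 + o(2)) = -12*(-4 + (-27 - 7*2)/(4 + 2)) = -12*(-4 + (-27 - 14)/6) = -12*(-4 + (⅙)*(-41)) = -12*(-4 - 41/6) = -12*(-65/6) = 130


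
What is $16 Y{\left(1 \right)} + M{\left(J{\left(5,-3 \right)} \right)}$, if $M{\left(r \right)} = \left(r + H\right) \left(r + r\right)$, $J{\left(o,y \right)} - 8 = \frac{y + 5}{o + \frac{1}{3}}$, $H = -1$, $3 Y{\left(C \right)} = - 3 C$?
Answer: $\frac{3441}{32} \approx 107.53$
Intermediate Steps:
$Y{\left(C \right)} = - C$ ($Y{\left(C \right)} = \frac{\left(-3\right) C}{3} = - C$)
$J{\left(o,y \right)} = 8 + \frac{5 + y}{\frac{1}{3} + o}$ ($J{\left(o,y \right)} = 8 + \frac{y + 5}{o + \frac{1}{3}} = 8 + \frac{5 + y}{o + \frac{1}{3}} = 8 + \frac{5 + y}{\frac{1}{3} + o}$)
$M{\left(r \right)} = 2 r \left(-1 + r\right)$ ($M{\left(r \right)} = \left(r - 1\right) \left(r + r\right) = \left(-1 + r\right) 2 r = 2 r \left(-1 + r\right)$)
$16 Y{\left(1 \right)} + M{\left(J{\left(5,-3 \right)} \right)} = 16 \left(\left(-1\right) 1\right) + 2 \frac{23 + 3 \left(-3\right) + 24 \cdot 5}{1 + 3 \cdot 5} \left(-1 + \frac{23 + 3 \left(-3\right) + 24 \cdot 5}{1 + 3 \cdot 5}\right) = 16 \left(-1\right) + 2 \frac{23 - 9 + 120}{1 + 15} \left(-1 + \frac{23 - 9 + 120}{1 + 15}\right) = -16 + 2 \cdot \frac{1}{16} \cdot 134 \left(-1 + \frac{1}{16} \cdot 134\right) = -16 + 2 \cdot \frac{67}{8} \left(-1 + \frac{67}{8}\right) = -16 + 2 \cdot \frac{67}{8} \cdot \frac{59}{8} = -16 + \frac{3953}{32} = \frac{3441}{32}$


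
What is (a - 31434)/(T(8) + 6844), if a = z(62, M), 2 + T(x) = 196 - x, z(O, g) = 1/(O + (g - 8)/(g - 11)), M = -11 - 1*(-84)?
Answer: -61437722/13740135 ≈ -4.4714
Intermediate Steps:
M = 73 (M = -11 + 84 = 73)
z(O, g) = 1/(O + (-8 + g)/(-11 + g))
T(x) = 194 - x (T(x) = -2 + (196 - x) = 194 - x)
a = 62/3909 (a = (-11 + 73)/(-8 + 73 - 11*62 + 62*73) = 62/(-8 + 73 - 682 + 4526) = 62/3909 ≈ 0.015861)
(a - 31434)/(T(8) + 6844) = (62/3909 - 31434)/((194 - 1*8) + 6844) = -122875444/(3909*((194 - 8) + 6844)) = -122875444/(3909*(186 + 6844)) = -122875444/3909/7030 = -122875444/3909*1/7030 = -61437722/13740135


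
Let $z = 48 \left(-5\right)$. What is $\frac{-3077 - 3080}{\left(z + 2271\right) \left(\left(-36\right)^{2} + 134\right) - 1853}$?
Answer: $- \frac{6157}{2902477} \approx -0.0021213$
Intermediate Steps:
$z = -240$
$\frac{-3077 - 3080}{\left(z + 2271\right) \left(\left(-36\right)^{2} + 134\right) - 1853} = \frac{-3077 - 3080}{\left(-240 + 2271\right) \left(\left(-36\right)^{2} + 134\right) - 1853} = - \frac{6157}{2031 \left(1296 + 134\right) - 1853} = - \frac{6157}{2031 \cdot 1430 - 1853} = - \frac{6157}{2904330 - 1853} = - \frac{6157}{2902477}$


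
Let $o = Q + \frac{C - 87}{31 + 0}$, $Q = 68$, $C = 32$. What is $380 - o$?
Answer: $\frac{9727}{31} \approx 313.77$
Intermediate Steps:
$o = \frac{2053}{31}$ ($o = 68 + \frac{32 - 87}{31 + 0} = 68 - \frac{55}{31} = \frac{2053}{31} \approx 66.226$)
$380 - o = 380 - \frac{2053}{31} = \frac{9727}{31}$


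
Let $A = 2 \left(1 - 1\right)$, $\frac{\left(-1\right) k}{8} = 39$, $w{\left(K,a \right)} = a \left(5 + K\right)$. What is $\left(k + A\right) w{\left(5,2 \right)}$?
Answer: $-6240$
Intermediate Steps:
$k = -312$ ($k = \left(-8\right) 39 = -312$)
$A = 0$ ($A = 2 \cdot 0 = 0$)
$\left(k + A\right) w{\left(5,2 \right)} = \left(-312 + 0\right) 2 \left(5 + 5\right) = - 312 \cdot 2 \cdot 10 = \left(-312\right) 20 = -6240$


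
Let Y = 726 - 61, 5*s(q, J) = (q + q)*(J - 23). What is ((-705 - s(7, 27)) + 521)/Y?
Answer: -976/3325 ≈ -0.29353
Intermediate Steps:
s(q, J) = 2*q*(-23 + J)/5 (s(q, J) = ((q + q)*(J - 23))/5 = ((2*q)*(-23 + J))/5 = (2*q*(-23 + J))/5 = 2*q*(-23 + J)/5)
Y = 665
((-705 - s(7, 27)) + 521)/Y = ((-705 - 2*7*(-23 + 27)/5) + 521)/665 = ((-705 - 2*7*4/5) + 521)*(1/665) = ((-705 - 1*56/5) + 521)*(1/665) = ((-705 - 56/5) + 521)*(1/665) = (-3581/5 + 521)*(1/665) = -976/5*1/665 = -976/3325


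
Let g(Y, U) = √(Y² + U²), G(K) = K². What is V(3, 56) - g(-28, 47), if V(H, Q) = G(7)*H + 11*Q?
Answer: 763 - √2993 ≈ 708.29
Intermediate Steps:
V(H, Q) = 11*Q + 49*H (V(H, Q) = 7²*H + 11*Q = 49*H + 11*Q = 11*Q + 49*H)
g(Y, U) = √(U² + Y²)
V(3, 56) - g(-28, 47) = (11*56 + 49*3) - √(47² + (-28)²) = (616 + 147) - √(2209 + 784) = 763 - √2993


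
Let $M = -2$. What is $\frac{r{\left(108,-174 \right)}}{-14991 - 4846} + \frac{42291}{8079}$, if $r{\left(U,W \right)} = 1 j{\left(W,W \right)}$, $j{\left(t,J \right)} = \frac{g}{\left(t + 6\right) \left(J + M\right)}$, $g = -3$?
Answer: $\frac{2756153417477}{526517780096} \approx 5.2347$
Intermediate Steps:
$j{\left(t,J \right)} = - \frac{3}{\left(-2 + J\right) \left(6 + t\right)}$ ($j{\left(t,J \right)} = - \frac{3}{\left(t + 6\right) \left(J - 2\right)} = - \frac{3}{\left(6 + t\right) \left(-2 + J\right)} = - \frac{3}{\left(-2 + J\right) \left(6 + t\right)}$)
$r{\left(U,W \right)} = - \frac{3}{-12 + W^{2} + 4 W}$ ($r{\left(U,W \right)} = 1 \left(- \frac{3}{-12 - 2 W + 6 W + W W}\right) = 1 \left(- \frac{3}{-12 - 2 W + 6 W + W^{2}}\right) = 1 \left(- \frac{3}{-12 + W^{2} + 4 W}\right) = - \frac{3}{-12 + W^{2} + 4 W}$)
$\frac{r{\left(108,-174 \right)}}{-14991 - 4846} + \frac{42291}{8079} = \frac{\left(-3\right) \frac{1}{-12 + \left(-174\right)^{2} + 4 \left(-174\right)}}{-14991 - 4846} + \frac{42291}{8079} = \frac{\left(-3\right) \frac{1}{-12 + 30276 - 696}}{-19837} + 42291 \cdot \frac{1}{8079} = - \frac{3}{29568} \left(- \frac{1}{19837}\right) + \frac{14097}{2693} = \left(-3\right) \frac{1}{29568} \left(- \frac{1}{19837}\right) + \frac{14097}{2693} = \left(- \frac{1}{9856}\right) \left(- \frac{1}{19837}\right) + \frac{14097}{2693} = \frac{1}{195513472} + \frac{14097}{2693} = \frac{2756153417477}{526517780096}$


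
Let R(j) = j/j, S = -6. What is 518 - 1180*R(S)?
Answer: -662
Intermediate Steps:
R(j) = 1
518 - 1180*R(S) = 518 - 1180*1 = 518 - 1180 = -662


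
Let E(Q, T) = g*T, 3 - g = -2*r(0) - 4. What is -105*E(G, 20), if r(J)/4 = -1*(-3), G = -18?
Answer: -65100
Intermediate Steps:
r(J) = 12 (r(J) = 4*(-1*(-3)) = 4*3 = 12)
g = 31 (g = 3 - (-2*12 - 4) = 3 - (-24 - 4) = 3 - 1*(-28) = 3 + 28 = 31)
E(Q, T) = 31*T
-105*E(G, 20) = -3255*20 = -105*620 = -65100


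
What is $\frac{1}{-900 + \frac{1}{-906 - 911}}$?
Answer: $- \frac{1817}{1635301} \approx -0.0011111$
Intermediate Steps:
$\frac{1}{-900 + \frac{1}{-906 - 911}} = \frac{1}{-900 + \frac{1}{-1817}} = \frac{1}{-900 - \frac{1}{1817}} = \frac{1}{- \frac{1635301}{1817}} = - \frac{1817}{1635301}$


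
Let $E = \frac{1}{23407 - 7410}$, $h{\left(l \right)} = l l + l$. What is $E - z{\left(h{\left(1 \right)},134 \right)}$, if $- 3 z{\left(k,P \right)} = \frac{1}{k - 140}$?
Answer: $- \frac{15583}{6622758} \approx -0.0023529$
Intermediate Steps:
$h{\left(l \right)} = l + l^{2}$ ($h{\left(l \right)} = l^{2} + l = l + l^{2}$)
$z{\left(k,P \right)} = - \frac{1}{3 \left(-140 + k\right)}$ ($z{\left(k,P \right)} = - \frac{1}{3 \left(k - 140\right)} = - \frac{1}{3 \left(-140 + k\right)}$)
$E = \frac{1}{15997} \approx 6.2512 \cdot 10^{-5}$
$E - z{\left(h{\left(1 \right)},134 \right)} = \frac{1}{15997} - - \frac{1}{-420 + 3 \cdot 1 \left(1 + 1\right)} = \frac{1}{15997} - - \frac{1}{-420 + 3 \cdot 1 \cdot 2} = \frac{1}{15997} - - \frac{1}{-420 + 3 \cdot 2} = \frac{1}{15997} - - \frac{1}{-420 + 6} = \frac{1}{15997} - - \frac{1}{-414} = \frac{1}{15997} - \left(-1\right) \left(- \frac{1}{414}\right) = \frac{1}{15997} - \frac{1}{414} = - \frac{15583}{6622758}$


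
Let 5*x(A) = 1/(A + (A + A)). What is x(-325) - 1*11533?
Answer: -56223376/4875 ≈ -11533.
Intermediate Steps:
x(A) = 1/(15*A) (x(A) = 1/(5*(A + (A + A))) = 1/(5*(A + 2*A)) = 1/(5*((3*A))) = (1/(3*A))/5 = 1/(15*A))
x(-325) - 1*11533 = (1/15)/(-325) - 1*11533 = (1/15)*(-1/325) - 11533 = -1/4875 - 11533 = -56223376/4875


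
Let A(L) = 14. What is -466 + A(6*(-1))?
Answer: -452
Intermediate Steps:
-466 + A(6*(-1)) = -466 + 14 = -452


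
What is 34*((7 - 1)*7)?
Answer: 1428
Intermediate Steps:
34*((7 - 1)*7) = 34*(6*7) = 34*42 = 1428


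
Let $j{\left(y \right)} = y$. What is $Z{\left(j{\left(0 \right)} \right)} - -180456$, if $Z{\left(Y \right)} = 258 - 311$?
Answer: $180403$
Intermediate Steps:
$Z{\left(Y \right)} = -53$
$Z{\left(j{\left(0 \right)} \right)} - -180456 = -53 - -180456 = -53 + 180456 = 180403$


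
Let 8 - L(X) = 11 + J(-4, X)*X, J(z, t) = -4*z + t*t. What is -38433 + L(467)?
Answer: -101893471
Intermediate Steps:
J(z, t) = t² - 4*z (J(z, t) = -4*z + t² = t² - 4*z)
L(X) = -3 - X*(16 + X²) (L(X) = 8 - (11 + (X² - 4*(-4))*X) = 8 - (11 + (X² + 16)*X) = 8 - (11 + (16 + X²)*X) = 8 - (11 + X*(16 + X²)) = 8 + (-11 - X*(16 + X²)) = -3 - X*(16 + X²))
-38433 + L(467) = -38433 + (-3 - 1*467*(16 + 467²)) = -38433 + (-3 - 1*467*(16 + 218089)) = -38433 + (-3 - 1*467*218105) = -38433 + (-3 - 101855035) = -38433 - 101855038 = -101893471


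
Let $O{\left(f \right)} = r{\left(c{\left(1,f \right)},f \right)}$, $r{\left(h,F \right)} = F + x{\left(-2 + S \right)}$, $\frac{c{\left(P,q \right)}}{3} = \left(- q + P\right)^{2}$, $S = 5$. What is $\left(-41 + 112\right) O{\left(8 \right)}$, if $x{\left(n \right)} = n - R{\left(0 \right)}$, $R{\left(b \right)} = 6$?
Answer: $355$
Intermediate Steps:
$c{\left(P,q \right)} = 3 \left(P - q\right)^{2}$ ($c{\left(P,q \right)} = 3 \left(- q + P\right)^{2} = 3 \left(P - q\right)^{2}$)
$x{\left(n \right)} = -6 + n$ ($x{\left(n \right)} = n - 6 = -6 + n$)
$r{\left(h,F \right)} = -3 + F$ ($r{\left(h,F \right)} = F + \left(-6 + \left(-2 + 5\right)\right) = F + \left(-6 + 3\right) = F - 3 = -3 + F$)
$O{\left(f \right)} = -3 + f$
$\left(-41 + 112\right) O{\left(8 \right)} = \left(-41 + 112\right) \left(-3 + 8\right) = 71 \cdot 5 = 355$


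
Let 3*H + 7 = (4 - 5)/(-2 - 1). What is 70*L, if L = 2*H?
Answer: -2800/9 ≈ -311.11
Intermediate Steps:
H = -20/9 (H = -7/3 + ((4 - 5)/(-2 - 1))/3 = -7/3 + (-1/(-3))/3 = -7/3 + (-1*(-1/3))/3 = -7/3 + (1/3)*(1/3) = -7/3 + 1/9 = -20/9 ≈ -2.2222)
L = -40/9 (L = 2*(-20/9) = -40/9 ≈ -4.4444)
70*L = 70*(-40/9) = -2800/9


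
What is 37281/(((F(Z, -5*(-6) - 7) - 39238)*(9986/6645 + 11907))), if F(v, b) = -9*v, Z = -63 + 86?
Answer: -49546449/624272355889 ≈ -7.9367e-5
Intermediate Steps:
Z = 23
37281/(((F(Z, -5*(-6) - 7) - 39238)*(9986/6645 + 11907))) = 37281/(((-9*23 - 39238)*(9986/6645 + 11907))) = 37281/(((-207 - 39238)*(9986*(1/6645) + 11907))) = 37281/((-39445*(9986/6645 + 11907))) = 37281/((-39445*79132001/6645)) = 37281/(-624272355889/1329) = 37281*(-1329/624272355889) = -49546449/624272355889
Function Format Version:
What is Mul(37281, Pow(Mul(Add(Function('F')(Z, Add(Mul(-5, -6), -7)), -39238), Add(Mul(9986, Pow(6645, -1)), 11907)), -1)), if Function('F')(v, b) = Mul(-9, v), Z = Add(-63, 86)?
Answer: Rational(-49546449, 624272355889) ≈ -7.9367e-5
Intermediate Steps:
Z = 23
Mul(37281, Pow(Mul(Add(Function('F')(Z, Add(Mul(-5, -6), -7)), -39238), Add(Mul(9986, Pow(6645, -1)), 11907)), -1)) = Mul(37281, Pow(Mul(Add(Mul(-9, 23), -39238), Add(Mul(9986, Pow(6645, -1)), 11907)), -1)) = Mul(37281, Pow(Mul(Add(-207, -39238), Add(Mul(9986, Rational(1, 6645)), 11907)), -1)) = Mul(37281, Pow(Mul(-39445, Add(Rational(9986, 6645), 11907)), -1)) = Mul(37281, Pow(Mul(-39445, Rational(79132001, 6645)), -1)) = Mul(37281, Pow(Rational(-624272355889, 1329), -1)) = Mul(37281, Rational(-1329, 624272355889)) = Rational(-49546449, 624272355889)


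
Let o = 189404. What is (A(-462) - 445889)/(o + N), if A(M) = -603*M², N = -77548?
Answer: -129152621/111856 ≈ -1154.6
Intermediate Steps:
(A(-462) - 445889)/(o + N) = (-603*(-462)² - 445889)/(189404 - 77548) = (-603*213444 - 445889)/111856 = (-128706732 - 445889)*(1/111856) = -129152621*1/111856 = -129152621/111856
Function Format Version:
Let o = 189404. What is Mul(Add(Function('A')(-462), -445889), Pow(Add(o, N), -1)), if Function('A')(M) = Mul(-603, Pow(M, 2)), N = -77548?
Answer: Rational(-129152621, 111856) ≈ -1154.6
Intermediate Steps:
Mul(Add(Function('A')(-462), -445889), Pow(Add(o, N), -1)) = Mul(Add(Mul(-603, Pow(-462, 2)), -445889), Pow(Add(189404, -77548), -1)) = Mul(Add(Mul(-603, 213444), -445889), Pow(111856, -1)) = Mul(Add(-128706732, -445889), Rational(1, 111856)) = Mul(-129152621, Rational(1, 111856)) = Rational(-129152621, 111856)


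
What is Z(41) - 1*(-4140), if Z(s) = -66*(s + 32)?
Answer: -678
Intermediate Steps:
Z(s) = -2112 - 66*s (Z(s) = -66*(32 + s) = -2112 - 66*s)
Z(41) - 1*(-4140) = (-2112 - 66*41) - 1*(-4140) = (-2112 - 2706) + 4140 = -4818 + 4140 = -678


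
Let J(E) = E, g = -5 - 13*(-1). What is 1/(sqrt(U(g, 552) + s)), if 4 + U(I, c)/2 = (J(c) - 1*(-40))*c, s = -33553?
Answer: sqrt(620007)/620007 ≈ 0.0012700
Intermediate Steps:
g = 8 (g = -5 + 13 = 8)
U(I, c) = -8 + 2*c*(40 + c) (U(I, c) = -8 + 2*((c - 1*(-40))*c) = -8 + 2*((c + 40)*c) = -8 + 2*((40 + c)*c) = -8 + 2*(c*(40 + c)) = -8 + 2*c*(40 + c))
1/(sqrt(U(g, 552) + s)) = 1/(sqrt((-8 + 2*552**2 + 80*552) - 33553)) = 1/(sqrt((-8 + 2*304704 + 44160) - 33553)) = 1/(sqrt((-8 + 609408 + 44160) - 33553)) = 1/(sqrt(653560 - 33553)) = 1/(sqrt(620007)) = sqrt(620007)/620007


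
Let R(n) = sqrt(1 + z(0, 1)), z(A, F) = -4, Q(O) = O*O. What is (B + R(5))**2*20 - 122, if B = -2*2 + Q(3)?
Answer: 318 + 200*I*sqrt(3) ≈ 318.0 + 346.41*I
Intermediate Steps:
Q(O) = O**2
R(n) = I*sqrt(3) (R(n) = sqrt(1 - 4) = sqrt(-3) = I*sqrt(3))
B = 5 (B = -2*2 + 3**2 = -4 + 9 = 5)
(B + R(5))**2*20 - 122 = (5 + I*sqrt(3))**2*20 - 122 = 20*(5 + I*sqrt(3))**2 - 122 = -122 + 20*(5 + I*sqrt(3))**2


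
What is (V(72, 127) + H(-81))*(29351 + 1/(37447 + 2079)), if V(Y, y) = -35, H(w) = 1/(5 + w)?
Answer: -3087099615447/3003976 ≈ -1.0277e+6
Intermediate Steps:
(V(72, 127) + H(-81))*(29351 + 1/(37447 + 2079)) = (-35 + 1/(5 - 81))*(29351 + 1/(37447 + 2079)) = (-35 + 1/(-76))*(29351 + 1/39526) = (-35 - 1/76)*(29351 + 1/39526) = -2661/76*1160127627/39526 = -3087099615447/3003976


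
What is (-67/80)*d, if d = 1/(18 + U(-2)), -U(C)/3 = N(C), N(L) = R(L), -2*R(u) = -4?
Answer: -67/960 ≈ -0.069792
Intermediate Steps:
R(u) = 2 (R(u) = -1/2*(-4) = 2)
N(L) = 2
U(C) = -6 (U(C) = -3*2 = -6)
d = 1/12 (d = 1/(18 - 6) = 1/12 ≈ 0.083333)
(-67/80)*d = (-67/80)*(1/12) = ((1/80)*(-67))*(1/12) = -67/80*1/12 = -67/960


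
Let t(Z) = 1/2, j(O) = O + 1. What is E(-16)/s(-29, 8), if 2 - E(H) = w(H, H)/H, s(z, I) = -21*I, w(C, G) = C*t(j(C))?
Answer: -1/112 ≈ -0.0089286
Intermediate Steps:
j(O) = 1 + O
t(Z) = ½
w(C, G) = C/2 (w(C, G) = C*(½) = C/2)
E(H) = 3/2 (E(H) = 2 - H/2/H = 2 - 1*½ = 2 - ½ = 3/2)
E(-16)/s(-29, 8) = 3/(2*((-21*8))) = (3/2)/(-168) = (3/2)*(-1/168) = -1/112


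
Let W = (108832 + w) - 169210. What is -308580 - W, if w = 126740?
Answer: -374942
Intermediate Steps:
W = 66362 (W = (108832 + 126740) - 169210 = 235572 - 169210 = 66362)
-308580 - W = -308580 - 1*66362 = -308580 - 66362 = -374942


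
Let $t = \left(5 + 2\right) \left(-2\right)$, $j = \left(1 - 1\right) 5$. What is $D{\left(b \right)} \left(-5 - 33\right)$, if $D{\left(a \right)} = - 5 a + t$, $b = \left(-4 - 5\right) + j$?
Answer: $-1178$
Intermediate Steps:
$j = 0$ ($j = 0 \cdot 5 = 0$)
$b = -9$ ($b = \left(-4 - 5\right) + 0 = -9 + 0 = -9$)
$t = -14$ ($t = 7 \left(-2\right) = -14$)
$D{\left(a \right)} = -14 - 5 a$ ($D{\left(a \right)} = - 5 a - 14 = -14 - 5 a$)
$D{\left(b \right)} \left(-5 - 33\right) = \left(-14 - -45\right) \left(-5 - 33\right) = \left(-14 + 45\right) \left(-38\right) = 31 \left(-38\right) = -1178$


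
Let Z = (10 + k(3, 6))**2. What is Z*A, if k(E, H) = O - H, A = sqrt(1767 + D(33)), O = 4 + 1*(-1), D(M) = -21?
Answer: 147*sqrt(194) ≈ 2047.5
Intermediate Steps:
O = 3 (O = 4 - 1 = 3)
A = 3*sqrt(194) (A = sqrt(1767 - 21) = sqrt(1746) = 3*sqrt(194) ≈ 41.785)
k(E, H) = 3 - H
Z = 49 (Z = (10 + (3 - 1*6))**2 = (10 + (3 - 6))**2 = (10 - 3)**2 = 7**2 = 49)
Z*A = 49*(3*sqrt(194)) = 147*sqrt(194)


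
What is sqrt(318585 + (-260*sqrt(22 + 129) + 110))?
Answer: sqrt(318695 - 260*sqrt(151)) ≈ 561.69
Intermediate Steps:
sqrt(318585 + (-260*sqrt(22 + 129) + 110)) = sqrt(318585 + (-260*sqrt(151) + 110)) = sqrt(318585 + (110 - 260*sqrt(151))) = sqrt(318695 - 260*sqrt(151))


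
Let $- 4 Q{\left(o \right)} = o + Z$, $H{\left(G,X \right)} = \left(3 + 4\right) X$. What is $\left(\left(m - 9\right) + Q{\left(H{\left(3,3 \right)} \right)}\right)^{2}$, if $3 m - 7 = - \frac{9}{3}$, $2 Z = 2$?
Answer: $\frac{6241}{36} \approx 173.36$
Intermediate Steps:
$Z = 1$ ($Z = \frac{1}{2} \cdot 2 = 1$)
$H{\left(G,X \right)} = 7 X$
$m = \frac{4}{3}$ ($m = \frac{7}{3} + \frac{\left(-9\right) \frac{1}{3}}{3} = \frac{7}{3} + \frac{1}{3} \left(-3\right) = \frac{7}{3} - 1 = \frac{4}{3} \approx 1.3333$)
$Q{\left(o \right)} = - \frac{1}{4} - \frac{o}{4}$ ($Q{\left(o \right)} = - \frac{o + 1}{4} = - \frac{1 + o}{4} = - \frac{1}{4} - \frac{o}{4}$)
$\left(\left(m - 9\right) + Q{\left(H{\left(3,3 \right)} \right)}\right)^{2} = \left(\left(\frac{4}{3} - 9\right) - \left(\frac{1}{4} + \frac{7 \cdot 3}{4}\right)\right)^{2} = \left(- \frac{23}{3} - \frac{11}{2}\right)^{2} = \left(- \frac{79}{6}\right)^{2} = \frac{6241}{36}$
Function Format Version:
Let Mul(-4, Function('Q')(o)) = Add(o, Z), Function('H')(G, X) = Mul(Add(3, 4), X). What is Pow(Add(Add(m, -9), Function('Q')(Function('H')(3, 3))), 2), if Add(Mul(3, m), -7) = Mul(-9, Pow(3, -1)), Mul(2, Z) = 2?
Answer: Rational(6241, 36) ≈ 173.36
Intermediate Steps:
Z = 1 (Z = Mul(Rational(1, 2), 2) = 1)
Function('H')(G, X) = Mul(7, X)
m = Rational(4, 3) (m = Add(Rational(7, 3), Mul(Rational(1, 3), Mul(-9, Pow(3, -1)))) = Add(Rational(7, 3), Mul(Rational(1, 3), Mul(-9, Rational(1, 3)))) = Add(Rational(7, 3), Mul(Rational(1, 3), -3)) = Add(Rational(7, 3), -1) = Rational(4, 3) ≈ 1.3333)
Function('Q')(o) = Add(Rational(-1, 4), Mul(Rational(-1, 4), o)) (Function('Q')(o) = Mul(Rational(-1, 4), Add(o, 1)) = Mul(Rational(-1, 4), Add(1, o)) = Add(Rational(-1, 4), Mul(Rational(-1, 4), o)))
Pow(Add(Add(m, -9), Function('Q')(Function('H')(3, 3))), 2) = Pow(Add(Add(Rational(4, 3), -9), Add(Rational(-1, 4), Mul(Rational(-1, 4), Mul(7, 3)))), 2) = Pow(Add(Rational(-23, 3), Add(Rational(-1, 4), Mul(Rational(-1, 4), 21))), 2) = Pow(Add(Rational(-23, 3), Add(Rational(-1, 4), Rational(-21, 4))), 2) = Pow(Add(Rational(-23, 3), Rational(-11, 2)), 2) = Pow(Rational(-79, 6), 2) = Rational(6241, 36)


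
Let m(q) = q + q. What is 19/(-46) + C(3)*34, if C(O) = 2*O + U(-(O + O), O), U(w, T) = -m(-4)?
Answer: 21877/46 ≈ 475.59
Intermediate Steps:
m(q) = 2*q
U(w, T) = 8 (U(w, T) = -2*(-4) = -1*(-8) = 8)
C(O) = 8 + 2*O (C(O) = 2*O + 8 = 8 + 2*O)
19/(-46) + C(3)*34 = 19/(-46) + (8 + 2*3)*34 = 19*(-1/46) + (8 + 6)*34 = -19/46 + 14*34 = -19/46 + 476 = 21877/46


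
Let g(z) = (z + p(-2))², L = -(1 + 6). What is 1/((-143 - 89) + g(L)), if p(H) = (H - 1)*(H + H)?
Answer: -1/207 ≈ -0.0048309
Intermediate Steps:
p(H) = 2*H*(-1 + H) (p(H) = (-1 + H)*(2*H) = 2*H*(-1 + H))
L = -7 (L = -1*7 = -7)
g(z) = (12 + z)² (g(z) = (z + 2*(-2)*(-1 - 2))² = (z + 2*(-2)*(-3))² = (z + 12)² = (12 + z)²)
1/((-143 - 89) + g(L)) = 1/((-143 - 89) + (12 - 7)²) = 1/(-232 + 5²) = 1/(-232 + 25) = 1/(-207) = -1/207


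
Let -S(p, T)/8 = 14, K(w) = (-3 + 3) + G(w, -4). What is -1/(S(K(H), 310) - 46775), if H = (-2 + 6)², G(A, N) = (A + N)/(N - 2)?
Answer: 1/46887 ≈ 2.1328e-5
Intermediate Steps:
G(A, N) = (A + N)/(-2 + N)
H = 16 (H = 4² = 16)
K(w) = ⅔ - w/6 (K(w) = (-3 + 3) + (w - 4)/(-2 - 4) = 0 + (-4 + w)/(-6) = 0 - (-4 + w)/6 = 0 + (⅔ - w/6) = ⅔ - w/6)
S(p, T) = -112 (S(p, T) = -8*14 = -112)
-1/(S(K(H), 310) - 46775) = -1/(-112 - 46775) = -1/(-46887) = -1*(-1/46887) = 1/46887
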